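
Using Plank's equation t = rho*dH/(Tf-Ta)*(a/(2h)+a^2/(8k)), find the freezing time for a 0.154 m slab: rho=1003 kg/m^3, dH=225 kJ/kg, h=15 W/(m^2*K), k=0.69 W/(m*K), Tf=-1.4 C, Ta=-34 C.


dT = -1.4 - (-34) = 32.6 K
term1 = a/(2h) = 0.154/(2*15) = 0.005133333333
term2 = a^2/(8k) = 0.154^2/(8*0.69) = 0.004296376812
t = rho*dH*1000/dT * (term1 + term2)
t = 1003*225*1000/32.6 * (0.005133333333 + 0.004296376812)
t = 65278 s

65278


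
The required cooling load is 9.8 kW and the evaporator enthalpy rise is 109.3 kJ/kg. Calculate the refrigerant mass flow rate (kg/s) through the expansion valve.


m_dot = Q / dh
m_dot = 9.8 / 109.3
m_dot = 0.0897 kg/s

0.0897


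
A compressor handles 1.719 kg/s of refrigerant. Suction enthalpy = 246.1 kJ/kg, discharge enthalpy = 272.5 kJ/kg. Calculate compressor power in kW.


dh = 272.5 - 246.1 = 26.4 kJ/kg
W = m_dot * dh = 1.719 * 26.4 = 45.38 kW

45.38


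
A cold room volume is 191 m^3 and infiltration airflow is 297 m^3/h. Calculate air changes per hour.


ACH = flow / volume
ACH = 297 / 191
ACH = 1.555

1.555


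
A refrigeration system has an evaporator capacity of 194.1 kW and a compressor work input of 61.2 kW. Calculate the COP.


COP = Q_evap / W
COP = 194.1 / 61.2
COP = 3.172

3.172


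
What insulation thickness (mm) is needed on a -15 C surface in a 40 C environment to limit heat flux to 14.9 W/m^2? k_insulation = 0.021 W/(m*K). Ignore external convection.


dT = 40 - (-15) = 55 K
thickness = k * dT / q_max * 1000
thickness = 0.021 * 55 / 14.9 * 1000
thickness = 77.5 mm

77.5


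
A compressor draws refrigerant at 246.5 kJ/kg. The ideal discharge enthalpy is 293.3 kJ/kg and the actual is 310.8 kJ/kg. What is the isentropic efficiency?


dh_ideal = 293.3 - 246.5 = 46.8 kJ/kg
dh_actual = 310.8 - 246.5 = 64.3 kJ/kg
eta_s = dh_ideal / dh_actual = 46.8 / 64.3
eta_s = 0.7278

0.7278


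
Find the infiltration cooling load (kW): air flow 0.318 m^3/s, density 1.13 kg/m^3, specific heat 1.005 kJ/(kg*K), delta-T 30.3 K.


Q = V_dot * rho * cp * dT
Q = 0.318 * 1.13 * 1.005 * 30.3
Q = 10.942 kW

10.942


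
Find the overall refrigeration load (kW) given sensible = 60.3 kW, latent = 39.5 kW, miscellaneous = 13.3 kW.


Q_total = Q_s + Q_l + Q_misc
Q_total = 60.3 + 39.5 + 13.3
Q_total = 113.1 kW

113.1


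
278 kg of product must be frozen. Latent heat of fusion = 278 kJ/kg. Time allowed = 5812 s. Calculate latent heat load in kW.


Q_lat = m * h_fg / t
Q_lat = 278 * 278 / 5812
Q_lat = 13.3 kW

13.3


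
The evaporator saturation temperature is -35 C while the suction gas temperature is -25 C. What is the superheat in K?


Superheat = T_suction - T_evap
Superheat = -25 - (-35)
Superheat = 10 K

10


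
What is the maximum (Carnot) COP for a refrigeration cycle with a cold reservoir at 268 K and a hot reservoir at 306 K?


dT = 306 - 268 = 38 K
COP_carnot = T_cold / dT = 268 / 38
COP_carnot = 7.053

7.053


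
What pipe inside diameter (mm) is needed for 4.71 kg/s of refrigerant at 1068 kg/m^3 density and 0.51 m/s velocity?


A = m_dot / (rho * v) = 4.71 / (1068 * 0.51) = 0.008647279136 m^2
d = sqrt(4*A/pi) * 1000
d = 104.9 mm

104.9


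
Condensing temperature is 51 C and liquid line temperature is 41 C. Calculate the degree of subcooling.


Subcooling = T_cond - T_liquid
Subcooling = 51 - 41
Subcooling = 10 K

10


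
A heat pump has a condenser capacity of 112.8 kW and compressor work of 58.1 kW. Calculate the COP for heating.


COP_hp = Q_cond / W
COP_hp = 112.8 / 58.1
COP_hp = 1.941

1.941


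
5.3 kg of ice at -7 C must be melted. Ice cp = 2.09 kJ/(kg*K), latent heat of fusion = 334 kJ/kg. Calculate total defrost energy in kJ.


Sensible heat = cp * dT = 2.09 * 7 = 14.63 kJ/kg
Total per kg = 14.63 + 334 = 348.63 kJ/kg
Q = m * total = 5.3 * 348.63
Q = 1847.7 kJ

1847.7


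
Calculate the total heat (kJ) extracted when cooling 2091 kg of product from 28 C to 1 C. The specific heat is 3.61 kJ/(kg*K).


dT = 28 - (1) = 27 K
Q = m * cp * dT = 2091 * 3.61 * 27
Q = 203810 kJ

203810


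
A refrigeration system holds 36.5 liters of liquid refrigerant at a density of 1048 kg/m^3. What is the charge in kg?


Charge = V * rho / 1000
Charge = 36.5 * 1048 / 1000
Charge = 38.25 kg

38.25


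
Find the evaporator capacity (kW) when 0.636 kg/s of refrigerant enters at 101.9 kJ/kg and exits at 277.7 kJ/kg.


dh = 277.7 - 101.9 = 175.8 kJ/kg
Q_evap = m_dot * dh = 0.636 * 175.8
Q_evap = 111.81 kW

111.81


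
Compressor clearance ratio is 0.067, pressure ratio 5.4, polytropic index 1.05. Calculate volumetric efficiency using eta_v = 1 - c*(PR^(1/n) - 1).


PR^(1/n) = 5.4^(1/1.05) = 4.98330956
eta_v = 1 - 0.067 * (4.98330956 - 1)
eta_v = 0.7331

0.7331


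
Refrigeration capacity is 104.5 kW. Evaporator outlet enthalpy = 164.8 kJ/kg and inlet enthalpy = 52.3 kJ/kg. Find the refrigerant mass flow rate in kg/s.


dh = 164.8 - 52.3 = 112.5 kJ/kg
m_dot = Q / dh = 104.5 / 112.5 = 0.9289 kg/s

0.9289


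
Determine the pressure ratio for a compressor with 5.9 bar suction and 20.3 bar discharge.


PR = P_high / P_low
PR = 20.3 / 5.9
PR = 3.441

3.441


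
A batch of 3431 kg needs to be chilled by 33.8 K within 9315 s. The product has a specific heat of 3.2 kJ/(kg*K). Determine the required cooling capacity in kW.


Q = m * cp * dT / t
Q = 3431 * 3.2 * 33.8 / 9315
Q = 39.839 kW

39.839


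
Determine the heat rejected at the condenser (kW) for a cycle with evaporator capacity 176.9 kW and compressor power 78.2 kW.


Q_cond = Q_evap + W
Q_cond = 176.9 + 78.2
Q_cond = 255.1 kW

255.1


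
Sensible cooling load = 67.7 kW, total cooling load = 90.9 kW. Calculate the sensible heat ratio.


SHR = Q_sensible / Q_total
SHR = 67.7 / 90.9
SHR = 0.745

0.745


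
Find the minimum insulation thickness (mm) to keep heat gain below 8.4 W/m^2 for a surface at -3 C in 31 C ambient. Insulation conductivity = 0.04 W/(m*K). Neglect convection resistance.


dT = 31 - (-3) = 34 K
thickness = k * dT / q_max * 1000
thickness = 0.04 * 34 / 8.4 * 1000
thickness = 161.9 mm

161.9


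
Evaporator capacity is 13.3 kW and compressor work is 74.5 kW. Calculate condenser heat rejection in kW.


Q_cond = Q_evap + W
Q_cond = 13.3 + 74.5
Q_cond = 87.8 kW

87.8


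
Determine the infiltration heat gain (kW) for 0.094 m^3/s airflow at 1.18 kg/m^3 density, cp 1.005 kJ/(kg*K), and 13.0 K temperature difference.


Q = V_dot * rho * cp * dT
Q = 0.094 * 1.18 * 1.005 * 13.0
Q = 1.449 kW

1.449


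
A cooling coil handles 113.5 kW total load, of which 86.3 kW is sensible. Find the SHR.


SHR = Q_sensible / Q_total
SHR = 86.3 / 113.5
SHR = 0.76

0.76


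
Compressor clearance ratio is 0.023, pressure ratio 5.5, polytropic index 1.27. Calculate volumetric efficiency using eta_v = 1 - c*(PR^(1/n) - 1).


PR^(1/n) = 5.5^(1/1.27) = 3.82791907
eta_v = 1 - 0.023 * (3.82791907 - 1)
eta_v = 0.935

0.935


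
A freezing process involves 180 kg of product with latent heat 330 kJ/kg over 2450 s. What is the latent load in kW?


Q_lat = m * h_fg / t
Q_lat = 180 * 330 / 2450
Q_lat = 24.24 kW

24.24


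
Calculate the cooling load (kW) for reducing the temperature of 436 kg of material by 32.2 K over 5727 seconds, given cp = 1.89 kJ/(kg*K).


Q = m * cp * dT / t
Q = 436 * 1.89 * 32.2 / 5727
Q = 4.633 kW

4.633


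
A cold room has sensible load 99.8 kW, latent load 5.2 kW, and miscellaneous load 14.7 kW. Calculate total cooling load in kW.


Q_total = Q_s + Q_l + Q_misc
Q_total = 99.8 + 5.2 + 14.7
Q_total = 119.7 kW

119.7


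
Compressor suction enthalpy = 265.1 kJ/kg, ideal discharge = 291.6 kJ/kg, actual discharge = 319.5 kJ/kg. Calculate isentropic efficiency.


dh_ideal = 291.6 - 265.1 = 26.5 kJ/kg
dh_actual = 319.5 - 265.1 = 54.4 kJ/kg
eta_s = dh_ideal / dh_actual = 26.5 / 54.4
eta_s = 0.4871

0.4871


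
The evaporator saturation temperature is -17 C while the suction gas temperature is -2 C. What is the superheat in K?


Superheat = T_suction - T_evap
Superheat = -2 - (-17)
Superheat = 15 K

15


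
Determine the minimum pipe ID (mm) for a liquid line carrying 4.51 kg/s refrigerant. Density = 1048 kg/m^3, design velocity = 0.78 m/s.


A = m_dot / (rho * v) = 4.51 / (1048 * 0.78) = 0.005517224506 m^2
d = sqrt(4*A/pi) * 1000
d = 83.8 mm

83.8


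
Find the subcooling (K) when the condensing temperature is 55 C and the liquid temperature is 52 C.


Subcooling = T_cond - T_liquid
Subcooling = 55 - 52
Subcooling = 3 K

3


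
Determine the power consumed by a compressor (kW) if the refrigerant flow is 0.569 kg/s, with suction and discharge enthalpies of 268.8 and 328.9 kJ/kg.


dh = 328.9 - 268.8 = 60.1 kJ/kg
W = m_dot * dh = 0.569 * 60.1 = 34.2 kW

34.2


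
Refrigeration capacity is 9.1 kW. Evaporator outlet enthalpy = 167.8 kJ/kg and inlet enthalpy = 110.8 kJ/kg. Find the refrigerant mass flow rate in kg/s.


dh = 167.8 - 110.8 = 57.0 kJ/kg
m_dot = Q / dh = 9.1 / 57.0 = 0.1596 kg/s

0.1596


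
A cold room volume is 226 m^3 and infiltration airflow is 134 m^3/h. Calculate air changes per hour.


ACH = flow / volume
ACH = 134 / 226
ACH = 0.593

0.593


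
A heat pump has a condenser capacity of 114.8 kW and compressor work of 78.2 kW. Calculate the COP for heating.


COP_hp = Q_cond / W
COP_hp = 114.8 / 78.2
COP_hp = 1.468

1.468


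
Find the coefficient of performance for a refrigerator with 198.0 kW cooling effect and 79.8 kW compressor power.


COP = Q_evap / W
COP = 198.0 / 79.8
COP = 2.481

2.481


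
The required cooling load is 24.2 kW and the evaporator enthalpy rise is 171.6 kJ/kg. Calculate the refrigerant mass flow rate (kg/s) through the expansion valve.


m_dot = Q / dh
m_dot = 24.2 / 171.6
m_dot = 0.141 kg/s

0.141


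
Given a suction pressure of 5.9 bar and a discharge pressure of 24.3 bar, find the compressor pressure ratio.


PR = P_high / P_low
PR = 24.3 / 5.9
PR = 4.119

4.119


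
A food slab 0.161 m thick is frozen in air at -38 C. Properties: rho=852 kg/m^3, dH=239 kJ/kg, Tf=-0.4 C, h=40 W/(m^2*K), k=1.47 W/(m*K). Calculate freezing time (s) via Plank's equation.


dT = -0.4 - (-38) = 37.6 K
term1 = a/(2h) = 0.161/(2*40) = 0.0020125
term2 = a^2/(8k) = 0.161^2/(8*1.47) = 0.002204166667
t = rho*dH*1000/dT * (term1 + term2)
t = 852*239*1000/37.6 * (0.0020125 + 0.002204166667)
t = 22836 s

22836


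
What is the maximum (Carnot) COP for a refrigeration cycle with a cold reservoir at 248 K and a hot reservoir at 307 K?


dT = 307 - 248 = 59 K
COP_carnot = T_cold / dT = 248 / 59
COP_carnot = 4.203

4.203


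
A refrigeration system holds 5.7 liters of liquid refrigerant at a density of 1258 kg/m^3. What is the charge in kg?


Charge = V * rho / 1000
Charge = 5.7 * 1258 / 1000
Charge = 7.17 kg

7.17


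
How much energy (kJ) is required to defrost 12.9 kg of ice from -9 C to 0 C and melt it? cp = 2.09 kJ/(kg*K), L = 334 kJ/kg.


Sensible heat = cp * dT = 2.09 * 9 = 18.81 kJ/kg
Total per kg = 18.81 + 334 = 352.81 kJ/kg
Q = m * total = 12.9 * 352.81
Q = 4551.2 kJ

4551.2


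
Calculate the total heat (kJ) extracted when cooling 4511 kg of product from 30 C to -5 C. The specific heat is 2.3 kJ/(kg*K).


dT = 30 - (-5) = 35 K
Q = m * cp * dT = 4511 * 2.3 * 35
Q = 363136 kJ

363136


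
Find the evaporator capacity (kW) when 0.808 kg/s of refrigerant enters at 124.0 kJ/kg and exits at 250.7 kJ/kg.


dh = 250.7 - 124.0 = 126.7 kJ/kg
Q_evap = m_dot * dh = 0.808 * 126.7
Q_evap = 102.37 kW

102.37


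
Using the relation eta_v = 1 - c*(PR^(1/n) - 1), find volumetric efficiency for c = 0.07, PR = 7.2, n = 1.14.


PR^(1/n) = 7.2^(1/1.14) = 5.6499688
eta_v = 1 - 0.07 * (5.6499688 - 1)
eta_v = 0.6745

0.6745


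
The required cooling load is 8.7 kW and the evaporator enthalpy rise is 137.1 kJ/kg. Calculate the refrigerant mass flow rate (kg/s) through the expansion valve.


m_dot = Q / dh
m_dot = 8.7 / 137.1
m_dot = 0.0635 kg/s

0.0635


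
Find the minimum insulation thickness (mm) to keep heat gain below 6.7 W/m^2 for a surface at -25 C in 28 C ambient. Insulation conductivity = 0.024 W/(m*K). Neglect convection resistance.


dT = 28 - (-25) = 53 K
thickness = k * dT / q_max * 1000
thickness = 0.024 * 53 / 6.7 * 1000
thickness = 189.9 mm

189.9


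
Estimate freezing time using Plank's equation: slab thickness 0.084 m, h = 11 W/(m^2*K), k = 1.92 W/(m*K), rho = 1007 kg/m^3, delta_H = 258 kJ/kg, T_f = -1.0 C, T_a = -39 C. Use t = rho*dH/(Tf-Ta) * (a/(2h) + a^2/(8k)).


dT = -1.0 - (-39) = 38.0 K
term1 = a/(2h) = 0.084/(2*11) = 0.003818181818
term2 = a^2/(8k) = 0.084^2/(8*1.92) = 0.000459375
t = rho*dH*1000/dT * (term1 + term2)
t = 1007*258*1000/38.0 * (0.003818181818 + 0.000459375)
t = 29246 s

29246


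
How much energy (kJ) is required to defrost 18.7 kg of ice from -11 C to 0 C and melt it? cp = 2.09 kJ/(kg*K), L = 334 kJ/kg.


Sensible heat = cp * dT = 2.09 * 11 = 22.99 kJ/kg
Total per kg = 22.99 + 334 = 356.99 kJ/kg
Q = m * total = 18.7 * 356.99
Q = 6675.7 kJ

6675.7


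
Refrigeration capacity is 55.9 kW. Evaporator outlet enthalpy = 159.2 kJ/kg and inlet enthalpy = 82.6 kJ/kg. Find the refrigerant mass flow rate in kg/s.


dh = 159.2 - 82.6 = 76.6 kJ/kg
m_dot = Q / dh = 55.9 / 76.6 = 0.7298 kg/s

0.7298


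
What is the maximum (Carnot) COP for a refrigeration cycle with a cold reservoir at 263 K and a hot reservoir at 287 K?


dT = 287 - 263 = 24 K
COP_carnot = T_cold / dT = 263 / 24
COP_carnot = 10.958

10.958


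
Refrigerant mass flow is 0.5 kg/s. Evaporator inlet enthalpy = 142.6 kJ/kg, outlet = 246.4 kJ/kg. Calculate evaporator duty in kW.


dh = 246.4 - 142.6 = 103.8 kJ/kg
Q_evap = m_dot * dh = 0.5 * 103.8
Q_evap = 51.9 kW

51.9


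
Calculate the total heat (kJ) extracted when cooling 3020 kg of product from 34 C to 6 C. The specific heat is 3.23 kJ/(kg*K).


dT = 34 - (6) = 28 K
Q = m * cp * dT = 3020 * 3.23 * 28
Q = 273129 kJ

273129


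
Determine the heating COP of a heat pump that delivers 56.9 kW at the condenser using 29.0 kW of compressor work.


COP_hp = Q_cond / W
COP_hp = 56.9 / 29.0
COP_hp = 1.962

1.962


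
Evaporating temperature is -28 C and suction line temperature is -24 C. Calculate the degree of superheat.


Superheat = T_suction - T_evap
Superheat = -24 - (-28)
Superheat = 4 K

4


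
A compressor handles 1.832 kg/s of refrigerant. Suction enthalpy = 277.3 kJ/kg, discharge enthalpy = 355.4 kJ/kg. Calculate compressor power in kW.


dh = 355.4 - 277.3 = 78.1 kJ/kg
W = m_dot * dh = 1.832 * 78.1 = 143.08 kW

143.08


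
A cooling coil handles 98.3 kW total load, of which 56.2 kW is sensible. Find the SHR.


SHR = Q_sensible / Q_total
SHR = 56.2 / 98.3
SHR = 0.572

0.572


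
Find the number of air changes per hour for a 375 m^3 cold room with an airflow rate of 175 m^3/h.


ACH = flow / volume
ACH = 175 / 375
ACH = 0.467

0.467


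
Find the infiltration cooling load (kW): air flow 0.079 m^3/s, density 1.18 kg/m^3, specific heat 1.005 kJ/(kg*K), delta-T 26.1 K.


Q = V_dot * rho * cp * dT
Q = 0.079 * 1.18 * 1.005 * 26.1
Q = 2.445 kW

2.445


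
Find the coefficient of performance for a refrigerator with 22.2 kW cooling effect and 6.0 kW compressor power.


COP = Q_evap / W
COP = 22.2 / 6.0
COP = 3.7

3.7


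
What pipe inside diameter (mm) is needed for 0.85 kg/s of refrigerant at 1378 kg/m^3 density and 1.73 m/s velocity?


A = m_dot / (rho * v) = 0.85 / (1378 * 1.73) = 0.0003565525978 m^2
d = sqrt(4*A/pi) * 1000
d = 21.3 mm

21.3


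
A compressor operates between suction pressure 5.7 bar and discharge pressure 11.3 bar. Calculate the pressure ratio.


PR = P_high / P_low
PR = 11.3 / 5.7
PR = 1.982

1.982


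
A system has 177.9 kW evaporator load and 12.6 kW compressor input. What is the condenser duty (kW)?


Q_cond = Q_evap + W
Q_cond = 177.9 + 12.6
Q_cond = 190.5 kW

190.5


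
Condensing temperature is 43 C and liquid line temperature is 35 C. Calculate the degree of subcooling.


Subcooling = T_cond - T_liquid
Subcooling = 43 - 35
Subcooling = 8 K

8


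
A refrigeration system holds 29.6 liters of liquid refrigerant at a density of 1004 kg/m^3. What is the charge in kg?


Charge = V * rho / 1000
Charge = 29.6 * 1004 / 1000
Charge = 29.72 kg

29.72


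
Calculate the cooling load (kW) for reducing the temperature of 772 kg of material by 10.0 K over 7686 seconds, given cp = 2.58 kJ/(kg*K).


Q = m * cp * dT / t
Q = 772 * 2.58 * 10.0 / 7686
Q = 2.591 kW

2.591


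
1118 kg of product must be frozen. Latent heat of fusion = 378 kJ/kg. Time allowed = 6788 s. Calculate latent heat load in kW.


Q_lat = m * h_fg / t
Q_lat = 1118 * 378 / 6788
Q_lat = 62.26 kW

62.26


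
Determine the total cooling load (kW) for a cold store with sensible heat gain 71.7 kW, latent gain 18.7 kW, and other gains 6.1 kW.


Q_total = Q_s + Q_l + Q_misc
Q_total = 71.7 + 18.7 + 6.1
Q_total = 96.5 kW

96.5


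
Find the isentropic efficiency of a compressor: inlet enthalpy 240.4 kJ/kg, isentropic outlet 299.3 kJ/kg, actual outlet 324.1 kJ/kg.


dh_ideal = 299.3 - 240.4 = 58.9 kJ/kg
dh_actual = 324.1 - 240.4 = 83.7 kJ/kg
eta_s = dh_ideal / dh_actual = 58.9 / 83.7
eta_s = 0.7037

0.7037


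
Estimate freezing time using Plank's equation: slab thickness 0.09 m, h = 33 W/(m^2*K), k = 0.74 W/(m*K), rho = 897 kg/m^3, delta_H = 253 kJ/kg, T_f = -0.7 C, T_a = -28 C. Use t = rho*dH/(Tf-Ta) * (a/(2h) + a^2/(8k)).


dT = -0.7 - (-28) = 27.3 K
term1 = a/(2h) = 0.09/(2*33) = 0.001363636364
term2 = a^2/(8k) = 0.09^2/(8*0.74) = 0.001368243243
t = rho*dH*1000/dT * (term1 + term2)
t = 897*253*1000/27.3 * (0.001363636364 + 0.001368243243)
t = 22710 s

22710


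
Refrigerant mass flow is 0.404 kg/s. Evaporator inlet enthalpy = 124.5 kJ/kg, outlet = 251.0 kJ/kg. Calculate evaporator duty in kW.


dh = 251.0 - 124.5 = 126.5 kJ/kg
Q_evap = m_dot * dh = 0.404 * 126.5
Q_evap = 51.11 kW

51.11


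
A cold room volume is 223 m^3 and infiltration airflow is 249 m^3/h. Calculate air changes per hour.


ACH = flow / volume
ACH = 249 / 223
ACH = 1.117

1.117


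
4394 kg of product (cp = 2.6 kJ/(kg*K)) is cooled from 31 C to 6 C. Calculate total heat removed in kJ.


dT = 31 - (6) = 25 K
Q = m * cp * dT = 4394 * 2.6 * 25
Q = 285610 kJ

285610


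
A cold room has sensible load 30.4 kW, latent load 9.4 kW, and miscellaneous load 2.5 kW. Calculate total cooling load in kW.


Q_total = Q_s + Q_l + Q_misc
Q_total = 30.4 + 9.4 + 2.5
Q_total = 42.3 kW

42.3


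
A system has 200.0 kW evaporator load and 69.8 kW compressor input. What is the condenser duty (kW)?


Q_cond = Q_evap + W
Q_cond = 200.0 + 69.8
Q_cond = 269.8 kW

269.8


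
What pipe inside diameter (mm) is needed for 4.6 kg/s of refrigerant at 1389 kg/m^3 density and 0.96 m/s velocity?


A = m_dot / (rho * v) = 4.6 / (1389 * 0.96) = 0.003449724022 m^2
d = sqrt(4*A/pi) * 1000
d = 66.3 mm

66.3


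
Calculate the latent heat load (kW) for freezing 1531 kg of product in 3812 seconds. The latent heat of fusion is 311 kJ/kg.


Q_lat = m * h_fg / t
Q_lat = 1531 * 311 / 3812
Q_lat = 124.91 kW

124.91


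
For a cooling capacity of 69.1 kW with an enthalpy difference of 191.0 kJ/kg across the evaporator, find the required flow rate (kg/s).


m_dot = Q / dh
m_dot = 69.1 / 191.0
m_dot = 0.3618 kg/s

0.3618


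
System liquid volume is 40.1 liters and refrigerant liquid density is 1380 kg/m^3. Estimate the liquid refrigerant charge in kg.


Charge = V * rho / 1000
Charge = 40.1 * 1380 / 1000
Charge = 55.34 kg

55.34


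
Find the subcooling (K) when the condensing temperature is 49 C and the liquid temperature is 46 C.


Subcooling = T_cond - T_liquid
Subcooling = 49 - 46
Subcooling = 3 K

3


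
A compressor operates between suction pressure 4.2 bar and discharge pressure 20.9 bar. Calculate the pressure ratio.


PR = P_high / P_low
PR = 20.9 / 4.2
PR = 4.976

4.976


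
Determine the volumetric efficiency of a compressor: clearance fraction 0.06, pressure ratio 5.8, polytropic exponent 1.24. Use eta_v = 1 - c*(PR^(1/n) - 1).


PR^(1/n) = 5.8^(1/1.24) = 4.12731615
eta_v = 1 - 0.06 * (4.12731615 - 1)
eta_v = 0.8124

0.8124


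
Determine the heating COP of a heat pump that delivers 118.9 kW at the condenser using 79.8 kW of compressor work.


COP_hp = Q_cond / W
COP_hp = 118.9 / 79.8
COP_hp = 1.49

1.49


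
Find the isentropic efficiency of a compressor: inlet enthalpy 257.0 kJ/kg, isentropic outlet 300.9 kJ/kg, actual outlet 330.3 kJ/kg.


dh_ideal = 300.9 - 257.0 = 43.9 kJ/kg
dh_actual = 330.3 - 257.0 = 73.3 kJ/kg
eta_s = dh_ideal / dh_actual = 43.9 / 73.3
eta_s = 0.5989

0.5989


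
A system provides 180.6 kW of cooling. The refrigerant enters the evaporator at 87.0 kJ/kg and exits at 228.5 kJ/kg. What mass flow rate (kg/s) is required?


dh = 228.5 - 87.0 = 141.5 kJ/kg
m_dot = Q / dh = 180.6 / 141.5 = 1.2763 kg/s

1.2763


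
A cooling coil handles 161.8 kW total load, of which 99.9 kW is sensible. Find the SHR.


SHR = Q_sensible / Q_total
SHR = 99.9 / 161.8
SHR = 0.617

0.617


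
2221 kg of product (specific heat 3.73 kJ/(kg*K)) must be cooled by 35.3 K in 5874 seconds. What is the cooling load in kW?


Q = m * cp * dT / t
Q = 2221 * 3.73 * 35.3 / 5874
Q = 49.785 kW

49.785


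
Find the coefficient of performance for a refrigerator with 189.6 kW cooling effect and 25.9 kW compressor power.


COP = Q_evap / W
COP = 189.6 / 25.9
COP = 7.32

7.32


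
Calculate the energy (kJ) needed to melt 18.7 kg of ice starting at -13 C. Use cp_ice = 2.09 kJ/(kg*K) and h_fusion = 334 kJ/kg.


Sensible heat = cp * dT = 2.09 * 13 = 27.17 kJ/kg
Total per kg = 27.17 + 334 = 361.17 kJ/kg
Q = m * total = 18.7 * 361.17
Q = 6753.9 kJ

6753.9


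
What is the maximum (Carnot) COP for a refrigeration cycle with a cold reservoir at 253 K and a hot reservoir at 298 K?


dT = 298 - 253 = 45 K
COP_carnot = T_cold / dT = 253 / 45
COP_carnot = 5.622

5.622


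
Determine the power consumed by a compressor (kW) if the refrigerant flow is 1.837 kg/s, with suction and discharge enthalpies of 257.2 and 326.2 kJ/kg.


dh = 326.2 - 257.2 = 69.0 kJ/kg
W = m_dot * dh = 1.837 * 69.0 = 126.75 kW

126.75


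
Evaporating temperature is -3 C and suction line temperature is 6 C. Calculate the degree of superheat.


Superheat = T_suction - T_evap
Superheat = 6 - (-3)
Superheat = 9 K

9


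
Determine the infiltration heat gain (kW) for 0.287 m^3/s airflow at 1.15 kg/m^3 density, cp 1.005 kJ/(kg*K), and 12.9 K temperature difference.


Q = V_dot * rho * cp * dT
Q = 0.287 * 1.15 * 1.005 * 12.9
Q = 4.279 kW

4.279


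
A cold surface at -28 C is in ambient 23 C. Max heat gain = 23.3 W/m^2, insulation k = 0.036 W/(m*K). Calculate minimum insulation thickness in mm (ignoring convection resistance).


dT = 23 - (-28) = 51 K
thickness = k * dT / q_max * 1000
thickness = 0.036 * 51 / 23.3 * 1000
thickness = 78.8 mm

78.8


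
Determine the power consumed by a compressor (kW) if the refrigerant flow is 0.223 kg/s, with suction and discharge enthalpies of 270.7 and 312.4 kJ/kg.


dh = 312.4 - 270.7 = 41.7 kJ/kg
W = m_dot * dh = 0.223 * 41.7 = 9.3 kW

9.3


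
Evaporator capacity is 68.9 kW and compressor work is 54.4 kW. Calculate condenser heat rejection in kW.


Q_cond = Q_evap + W
Q_cond = 68.9 + 54.4
Q_cond = 123.3 kW

123.3


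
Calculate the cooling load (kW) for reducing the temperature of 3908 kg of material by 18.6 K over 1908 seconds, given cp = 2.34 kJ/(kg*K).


Q = m * cp * dT / t
Q = 3908 * 2.34 * 18.6 / 1908
Q = 89.147 kW

89.147


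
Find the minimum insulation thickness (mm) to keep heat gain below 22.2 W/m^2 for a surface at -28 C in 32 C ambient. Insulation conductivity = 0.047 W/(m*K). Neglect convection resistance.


dT = 32 - (-28) = 60 K
thickness = k * dT / q_max * 1000
thickness = 0.047 * 60 / 22.2 * 1000
thickness = 127.0 mm

127.0


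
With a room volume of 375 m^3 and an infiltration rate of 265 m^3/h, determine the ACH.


ACH = flow / volume
ACH = 265 / 375
ACH = 0.707

0.707


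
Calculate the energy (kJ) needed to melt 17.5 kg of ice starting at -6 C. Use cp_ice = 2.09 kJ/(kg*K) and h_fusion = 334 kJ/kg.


Sensible heat = cp * dT = 2.09 * 6 = 12.54 kJ/kg
Total per kg = 12.54 + 334 = 346.54 kJ/kg
Q = m * total = 17.5 * 346.54
Q = 6064.5 kJ

6064.5


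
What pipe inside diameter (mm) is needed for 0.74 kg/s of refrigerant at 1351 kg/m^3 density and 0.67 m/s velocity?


A = m_dot / (rho * v) = 0.74 / (1351 * 0.67) = 0.0008175259896 m^2
d = sqrt(4*A/pi) * 1000
d = 32.3 mm

32.3


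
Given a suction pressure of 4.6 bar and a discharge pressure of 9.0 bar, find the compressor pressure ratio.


PR = P_high / P_low
PR = 9.0 / 4.6
PR = 1.957

1.957


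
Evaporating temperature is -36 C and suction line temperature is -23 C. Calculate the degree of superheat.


Superheat = T_suction - T_evap
Superheat = -23 - (-36)
Superheat = 13 K

13


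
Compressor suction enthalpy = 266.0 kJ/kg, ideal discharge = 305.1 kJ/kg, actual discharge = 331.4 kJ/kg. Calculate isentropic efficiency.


dh_ideal = 305.1 - 266.0 = 39.1 kJ/kg
dh_actual = 331.4 - 266.0 = 65.4 kJ/kg
eta_s = dh_ideal / dh_actual = 39.1 / 65.4
eta_s = 0.5979

0.5979


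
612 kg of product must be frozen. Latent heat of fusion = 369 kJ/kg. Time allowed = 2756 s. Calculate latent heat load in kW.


Q_lat = m * h_fg / t
Q_lat = 612 * 369 / 2756
Q_lat = 81.94 kW

81.94


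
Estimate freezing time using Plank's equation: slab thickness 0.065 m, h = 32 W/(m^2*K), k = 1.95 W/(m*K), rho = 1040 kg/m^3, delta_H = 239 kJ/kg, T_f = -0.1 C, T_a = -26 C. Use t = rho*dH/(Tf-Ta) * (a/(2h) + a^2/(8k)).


dT = -0.1 - (-26) = 25.9 K
term1 = a/(2h) = 0.065/(2*32) = 0.001015625
term2 = a^2/(8k) = 0.065^2/(8*1.95) = 0.0002708333333
t = rho*dH*1000/dT * (term1 + term2)
t = 1040*239*1000/25.9 * (0.001015625 + 0.0002708333333)
t = 12346 s

12346


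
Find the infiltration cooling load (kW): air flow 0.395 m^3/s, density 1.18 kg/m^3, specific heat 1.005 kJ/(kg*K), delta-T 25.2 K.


Q = V_dot * rho * cp * dT
Q = 0.395 * 1.18 * 1.005 * 25.2
Q = 11.804 kW

11.804


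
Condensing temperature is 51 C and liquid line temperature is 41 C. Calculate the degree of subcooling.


Subcooling = T_cond - T_liquid
Subcooling = 51 - 41
Subcooling = 10 K

10


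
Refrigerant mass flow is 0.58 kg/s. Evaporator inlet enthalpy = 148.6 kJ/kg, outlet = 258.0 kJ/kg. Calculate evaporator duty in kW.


dh = 258.0 - 148.6 = 109.4 kJ/kg
Q_evap = m_dot * dh = 0.58 * 109.4
Q_evap = 63.45 kW

63.45


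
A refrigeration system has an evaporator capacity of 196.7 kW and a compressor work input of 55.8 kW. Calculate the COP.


COP = Q_evap / W
COP = 196.7 / 55.8
COP = 3.525

3.525


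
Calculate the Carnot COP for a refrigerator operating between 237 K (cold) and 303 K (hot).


dT = 303 - 237 = 66 K
COP_carnot = T_cold / dT = 237 / 66
COP_carnot = 3.591

3.591


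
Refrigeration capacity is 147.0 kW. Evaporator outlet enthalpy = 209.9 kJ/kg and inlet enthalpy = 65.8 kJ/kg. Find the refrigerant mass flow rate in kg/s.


dh = 209.9 - 65.8 = 144.1 kJ/kg
m_dot = Q / dh = 147.0 / 144.1 = 1.0201 kg/s

1.0201


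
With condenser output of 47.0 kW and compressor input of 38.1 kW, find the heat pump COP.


COP_hp = Q_cond / W
COP_hp = 47.0 / 38.1
COP_hp = 1.234

1.234


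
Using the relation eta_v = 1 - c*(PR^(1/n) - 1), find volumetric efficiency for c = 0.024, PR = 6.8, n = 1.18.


PR^(1/n) = 6.8^(1/1.18) = 5.07593472
eta_v = 1 - 0.024 * (5.07593472 - 1)
eta_v = 0.9022

0.9022


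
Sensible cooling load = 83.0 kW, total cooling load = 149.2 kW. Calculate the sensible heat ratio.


SHR = Q_sensible / Q_total
SHR = 83.0 / 149.2
SHR = 0.556

0.556


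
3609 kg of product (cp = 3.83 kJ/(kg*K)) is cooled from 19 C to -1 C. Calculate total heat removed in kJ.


dT = 19 - (-1) = 20 K
Q = m * cp * dT = 3609 * 3.83 * 20
Q = 276449 kJ

276449


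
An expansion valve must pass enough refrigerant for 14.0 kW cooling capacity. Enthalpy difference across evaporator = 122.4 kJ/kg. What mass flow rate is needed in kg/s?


m_dot = Q / dh
m_dot = 14.0 / 122.4
m_dot = 0.1144 kg/s

0.1144


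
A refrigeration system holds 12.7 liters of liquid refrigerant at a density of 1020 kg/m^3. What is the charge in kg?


Charge = V * rho / 1000
Charge = 12.7 * 1020 / 1000
Charge = 12.95 kg

12.95


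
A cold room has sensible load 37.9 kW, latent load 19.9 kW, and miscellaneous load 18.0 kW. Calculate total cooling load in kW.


Q_total = Q_s + Q_l + Q_misc
Q_total = 37.9 + 19.9 + 18.0
Q_total = 75.8 kW

75.8


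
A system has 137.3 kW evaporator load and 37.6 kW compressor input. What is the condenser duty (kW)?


Q_cond = Q_evap + W
Q_cond = 137.3 + 37.6
Q_cond = 174.9 kW

174.9


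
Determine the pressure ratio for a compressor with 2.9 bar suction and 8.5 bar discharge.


PR = P_high / P_low
PR = 8.5 / 2.9
PR = 2.931

2.931


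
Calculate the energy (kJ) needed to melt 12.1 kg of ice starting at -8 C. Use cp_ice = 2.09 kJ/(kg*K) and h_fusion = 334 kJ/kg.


Sensible heat = cp * dT = 2.09 * 8 = 16.72 kJ/kg
Total per kg = 16.72 + 334 = 350.72 kJ/kg
Q = m * total = 12.1 * 350.72
Q = 4243.7 kJ

4243.7


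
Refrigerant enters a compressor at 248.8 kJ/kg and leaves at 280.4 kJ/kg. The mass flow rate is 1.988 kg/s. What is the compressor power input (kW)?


dh = 280.4 - 248.8 = 31.6 kJ/kg
W = m_dot * dh = 1.988 * 31.6 = 62.82 kW

62.82


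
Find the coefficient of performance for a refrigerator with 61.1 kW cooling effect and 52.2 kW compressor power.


COP = Q_evap / W
COP = 61.1 / 52.2
COP = 1.17

1.17


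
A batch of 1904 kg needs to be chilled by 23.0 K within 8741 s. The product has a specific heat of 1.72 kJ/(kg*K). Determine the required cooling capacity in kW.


Q = m * cp * dT / t
Q = 1904 * 1.72 * 23.0 / 8741
Q = 8.617 kW

8.617


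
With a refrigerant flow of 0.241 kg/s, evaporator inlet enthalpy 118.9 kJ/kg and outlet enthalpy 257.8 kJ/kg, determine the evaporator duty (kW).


dh = 257.8 - 118.9 = 138.9 kJ/kg
Q_evap = m_dot * dh = 0.241 * 138.9
Q_evap = 33.47 kW

33.47


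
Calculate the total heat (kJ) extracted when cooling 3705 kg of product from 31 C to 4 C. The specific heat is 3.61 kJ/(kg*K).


dT = 31 - (4) = 27 K
Q = m * cp * dT = 3705 * 3.61 * 27
Q = 361126 kJ

361126


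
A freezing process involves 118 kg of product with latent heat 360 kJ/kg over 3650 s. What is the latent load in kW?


Q_lat = m * h_fg / t
Q_lat = 118 * 360 / 3650
Q_lat = 11.64 kW

11.64


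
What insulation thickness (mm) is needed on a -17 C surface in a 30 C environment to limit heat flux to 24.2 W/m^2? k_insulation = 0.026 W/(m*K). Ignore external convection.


dT = 30 - (-17) = 47 K
thickness = k * dT / q_max * 1000
thickness = 0.026 * 47 / 24.2 * 1000
thickness = 50.5 mm

50.5


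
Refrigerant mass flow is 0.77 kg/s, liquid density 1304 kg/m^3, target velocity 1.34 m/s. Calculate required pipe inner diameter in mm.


A = m_dot / (rho * v) = 0.77 / (1304 * 1.34) = 0.0004406647743 m^2
d = sqrt(4*A/pi) * 1000
d = 23.7 mm

23.7


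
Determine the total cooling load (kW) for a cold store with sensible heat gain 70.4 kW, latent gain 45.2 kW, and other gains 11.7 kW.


Q_total = Q_s + Q_l + Q_misc
Q_total = 70.4 + 45.2 + 11.7
Q_total = 127.3 kW

127.3


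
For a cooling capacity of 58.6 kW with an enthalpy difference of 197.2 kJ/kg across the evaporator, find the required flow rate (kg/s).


m_dot = Q / dh
m_dot = 58.6 / 197.2
m_dot = 0.2972 kg/s

0.2972


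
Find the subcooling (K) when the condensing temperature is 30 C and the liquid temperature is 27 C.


Subcooling = T_cond - T_liquid
Subcooling = 30 - 27
Subcooling = 3 K

3


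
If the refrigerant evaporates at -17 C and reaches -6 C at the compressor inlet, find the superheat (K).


Superheat = T_suction - T_evap
Superheat = -6 - (-17)
Superheat = 11 K

11


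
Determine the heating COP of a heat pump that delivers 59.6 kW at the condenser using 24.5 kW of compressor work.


COP_hp = Q_cond / W
COP_hp = 59.6 / 24.5
COP_hp = 2.433

2.433


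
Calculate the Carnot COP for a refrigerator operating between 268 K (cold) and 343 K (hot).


dT = 343 - 268 = 75 K
COP_carnot = T_cold / dT = 268 / 75
COP_carnot = 3.573

3.573


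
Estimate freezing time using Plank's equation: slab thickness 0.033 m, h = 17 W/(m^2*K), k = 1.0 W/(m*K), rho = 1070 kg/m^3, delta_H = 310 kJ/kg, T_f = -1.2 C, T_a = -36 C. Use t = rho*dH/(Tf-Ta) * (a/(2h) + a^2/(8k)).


dT = -1.2 - (-36) = 34.8 K
term1 = a/(2h) = 0.033/(2*17) = 0.0009705882353
term2 = a^2/(8k) = 0.033^2/(8*1.0) = 0.000136125
t = rho*dH*1000/dT * (term1 + term2)
t = 1070*310*1000/34.8 * (0.0009705882353 + 0.000136125)
t = 10549 s

10549


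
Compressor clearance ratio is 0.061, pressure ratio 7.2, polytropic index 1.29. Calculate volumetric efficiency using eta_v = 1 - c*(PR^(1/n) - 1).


PR^(1/n) = 7.2^(1/1.29) = 4.61954109
eta_v = 1 - 0.061 * (4.61954109 - 1)
eta_v = 0.7792

0.7792


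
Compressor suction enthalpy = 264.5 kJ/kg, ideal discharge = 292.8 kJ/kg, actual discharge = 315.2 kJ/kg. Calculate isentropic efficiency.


dh_ideal = 292.8 - 264.5 = 28.3 kJ/kg
dh_actual = 315.2 - 264.5 = 50.7 kJ/kg
eta_s = dh_ideal / dh_actual = 28.3 / 50.7
eta_s = 0.5582

0.5582


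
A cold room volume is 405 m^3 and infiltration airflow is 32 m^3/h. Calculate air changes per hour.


ACH = flow / volume
ACH = 32 / 405
ACH = 0.079

0.079


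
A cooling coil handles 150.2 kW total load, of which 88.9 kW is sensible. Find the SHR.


SHR = Q_sensible / Q_total
SHR = 88.9 / 150.2
SHR = 0.592

0.592


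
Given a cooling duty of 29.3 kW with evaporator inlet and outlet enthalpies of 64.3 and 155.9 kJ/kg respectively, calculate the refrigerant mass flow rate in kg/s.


dh = 155.9 - 64.3 = 91.6 kJ/kg
m_dot = Q / dh = 29.3 / 91.6 = 0.3199 kg/s

0.3199


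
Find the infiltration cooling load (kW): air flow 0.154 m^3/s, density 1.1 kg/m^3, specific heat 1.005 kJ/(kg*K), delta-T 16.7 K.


Q = V_dot * rho * cp * dT
Q = 0.154 * 1.1 * 1.005 * 16.7
Q = 2.843 kW

2.843


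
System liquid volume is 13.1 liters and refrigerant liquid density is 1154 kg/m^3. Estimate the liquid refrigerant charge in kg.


Charge = V * rho / 1000
Charge = 13.1 * 1154 / 1000
Charge = 15.12 kg

15.12


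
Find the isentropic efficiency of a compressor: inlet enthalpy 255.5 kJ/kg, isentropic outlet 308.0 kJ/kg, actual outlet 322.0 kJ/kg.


dh_ideal = 308.0 - 255.5 = 52.5 kJ/kg
dh_actual = 322.0 - 255.5 = 66.5 kJ/kg
eta_s = dh_ideal / dh_actual = 52.5 / 66.5
eta_s = 0.7895

0.7895


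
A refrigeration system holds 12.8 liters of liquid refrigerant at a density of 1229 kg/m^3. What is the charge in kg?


Charge = V * rho / 1000
Charge = 12.8 * 1229 / 1000
Charge = 15.73 kg

15.73


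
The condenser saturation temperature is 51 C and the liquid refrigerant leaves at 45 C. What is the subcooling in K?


Subcooling = T_cond - T_liquid
Subcooling = 51 - 45
Subcooling = 6 K

6


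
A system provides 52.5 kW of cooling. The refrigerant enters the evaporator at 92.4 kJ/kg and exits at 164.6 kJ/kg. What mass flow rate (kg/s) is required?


dh = 164.6 - 92.4 = 72.2 kJ/kg
m_dot = Q / dh = 52.5 / 72.2 = 0.7271 kg/s

0.7271


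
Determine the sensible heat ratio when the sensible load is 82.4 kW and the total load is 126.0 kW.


SHR = Q_sensible / Q_total
SHR = 82.4 / 126.0
SHR = 0.654

0.654


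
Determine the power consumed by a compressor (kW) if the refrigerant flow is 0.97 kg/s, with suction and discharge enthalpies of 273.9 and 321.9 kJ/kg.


dh = 321.9 - 273.9 = 48.0 kJ/kg
W = m_dot * dh = 0.97 * 48.0 = 46.56 kW

46.56


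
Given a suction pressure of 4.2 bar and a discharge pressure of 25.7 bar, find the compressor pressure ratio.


PR = P_high / P_low
PR = 25.7 / 4.2
PR = 6.119

6.119


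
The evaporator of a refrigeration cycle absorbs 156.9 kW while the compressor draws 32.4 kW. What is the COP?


COP = Q_evap / W
COP = 156.9 / 32.4
COP = 4.843

4.843


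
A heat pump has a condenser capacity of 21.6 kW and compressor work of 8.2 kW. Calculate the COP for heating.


COP_hp = Q_cond / W
COP_hp = 21.6 / 8.2
COP_hp = 2.634

2.634


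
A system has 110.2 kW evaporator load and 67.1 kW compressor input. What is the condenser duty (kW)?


Q_cond = Q_evap + W
Q_cond = 110.2 + 67.1
Q_cond = 177.3 kW

177.3


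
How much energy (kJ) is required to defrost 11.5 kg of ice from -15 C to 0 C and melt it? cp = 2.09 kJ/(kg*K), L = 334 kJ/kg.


Sensible heat = cp * dT = 2.09 * 15 = 31.35 kJ/kg
Total per kg = 31.35 + 334 = 365.35 kJ/kg
Q = m * total = 11.5 * 365.35
Q = 4201.5 kJ

4201.5


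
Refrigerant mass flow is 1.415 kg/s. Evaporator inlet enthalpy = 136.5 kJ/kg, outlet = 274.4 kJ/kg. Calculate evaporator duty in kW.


dh = 274.4 - 136.5 = 137.9 kJ/kg
Q_evap = m_dot * dh = 1.415 * 137.9
Q_evap = 195.13 kW

195.13


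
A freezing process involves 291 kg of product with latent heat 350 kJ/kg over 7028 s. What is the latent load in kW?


Q_lat = m * h_fg / t
Q_lat = 291 * 350 / 7028
Q_lat = 14.49 kW

14.49


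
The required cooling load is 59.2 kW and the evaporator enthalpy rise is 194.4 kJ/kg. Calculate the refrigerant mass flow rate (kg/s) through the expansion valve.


m_dot = Q / dh
m_dot = 59.2 / 194.4
m_dot = 0.3045 kg/s

0.3045


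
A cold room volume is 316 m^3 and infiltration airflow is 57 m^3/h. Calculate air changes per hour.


ACH = flow / volume
ACH = 57 / 316
ACH = 0.18

0.18


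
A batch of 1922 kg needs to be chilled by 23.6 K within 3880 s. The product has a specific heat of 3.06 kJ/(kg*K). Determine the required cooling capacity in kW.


Q = m * cp * dT / t
Q = 1922 * 3.06 * 23.6 / 3880
Q = 35.773 kW

35.773


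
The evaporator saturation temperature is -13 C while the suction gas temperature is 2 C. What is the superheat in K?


Superheat = T_suction - T_evap
Superheat = 2 - (-13)
Superheat = 15 K

15


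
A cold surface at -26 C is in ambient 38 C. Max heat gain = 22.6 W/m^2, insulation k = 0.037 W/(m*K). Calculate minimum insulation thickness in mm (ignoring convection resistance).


dT = 38 - (-26) = 64 K
thickness = k * dT / q_max * 1000
thickness = 0.037 * 64 / 22.6 * 1000
thickness = 104.8 mm

104.8


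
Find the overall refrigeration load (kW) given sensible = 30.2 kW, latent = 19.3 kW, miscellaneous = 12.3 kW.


Q_total = Q_s + Q_l + Q_misc
Q_total = 30.2 + 19.3 + 12.3
Q_total = 61.8 kW

61.8


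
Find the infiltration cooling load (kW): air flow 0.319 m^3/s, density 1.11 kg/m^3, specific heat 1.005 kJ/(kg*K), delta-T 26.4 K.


Q = V_dot * rho * cp * dT
Q = 0.319 * 1.11 * 1.005 * 26.4
Q = 9.395 kW

9.395


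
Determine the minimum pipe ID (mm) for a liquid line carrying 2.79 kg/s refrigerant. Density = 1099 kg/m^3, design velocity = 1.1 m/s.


A = m_dot / (rho * v) = 2.79 / (1099 * 1.1) = 0.0023078832 m^2
d = sqrt(4*A/pi) * 1000
d = 54.2 mm

54.2


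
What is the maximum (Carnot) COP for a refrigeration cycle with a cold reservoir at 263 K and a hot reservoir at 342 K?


dT = 342 - 263 = 79 K
COP_carnot = T_cold / dT = 263 / 79
COP_carnot = 3.329

3.329


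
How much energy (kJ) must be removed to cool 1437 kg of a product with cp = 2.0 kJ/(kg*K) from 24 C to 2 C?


dT = 24 - (2) = 22 K
Q = m * cp * dT = 1437 * 2.0 * 22
Q = 63228 kJ

63228


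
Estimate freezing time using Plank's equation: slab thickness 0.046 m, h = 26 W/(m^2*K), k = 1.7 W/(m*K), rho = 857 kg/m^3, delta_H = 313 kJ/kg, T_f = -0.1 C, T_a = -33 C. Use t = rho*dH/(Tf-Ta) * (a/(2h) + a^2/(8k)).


dT = -0.1 - (-33) = 32.9 K
term1 = a/(2h) = 0.046/(2*26) = 0.0008846153846
term2 = a^2/(8k) = 0.046^2/(8*1.7) = 0.0001555882353
t = rho*dH*1000/dT * (term1 + term2)
t = 857*313*1000/32.9 * (0.0008846153846 + 0.0001555882353)
t = 8481 s

8481
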